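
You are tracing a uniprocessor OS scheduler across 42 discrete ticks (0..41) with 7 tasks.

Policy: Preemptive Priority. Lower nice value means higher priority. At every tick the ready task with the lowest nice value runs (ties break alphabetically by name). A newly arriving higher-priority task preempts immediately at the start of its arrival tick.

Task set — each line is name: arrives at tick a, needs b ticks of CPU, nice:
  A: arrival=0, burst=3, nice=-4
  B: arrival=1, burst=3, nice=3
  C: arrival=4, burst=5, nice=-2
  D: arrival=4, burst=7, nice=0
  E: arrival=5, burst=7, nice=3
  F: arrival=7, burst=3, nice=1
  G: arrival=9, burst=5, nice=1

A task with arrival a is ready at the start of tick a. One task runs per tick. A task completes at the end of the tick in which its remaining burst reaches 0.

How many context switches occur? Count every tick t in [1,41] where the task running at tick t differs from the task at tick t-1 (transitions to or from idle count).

t=0: ready={A} → run A
t=1: ready={A,B} → run A
t=2: ready={A,B} → run A
t=3: ready={B} → run B
t=4: ready={B,C,D} → run C
t=5: ready={B,C,D,E} → run C
t=6: ready={B,C,D,E} → run C
t=7: ready={B,C,D,E,F} → run C
t=8: ready={B,C,D,E,F} → run C
t=9: ready={B,D,E,F,G} → run D
t=10: ready={B,D,E,F,G} → run D
t=11: ready={B,D,E,F,G} → run D
t=12: ready={B,D,E,F,G} → run D
t=13: ready={B,D,E,F,G} → run D
t=14: ready={B,D,E,F,G} → run D
t=15: ready={B,D,E,F,G} → run D
t=16: ready={B,E,F,G} → run F
t=17: ready={B,E,F,G} → run F
t=18: ready={B,E,F,G} → run F
t=19: ready={B,E,G} → run G
t=20: ready={B,E,G} → run G
t=21: ready={B,E,G} → run G
t=22: ready={B,E,G} → run G
t=23: ready={B,E,G} → run G
t=24: ready={B,E} → run B
t=25: ready={B,E} → run B
t=26: ready={E} → run E
t=27: ready={E} → run E
t=28: ready={E} → run E
t=29: ready={E} → run E
t=30: ready={E} → run E
t=31: ready={E} → run E
t=32: ready={E} → run E
t=33: (idle)
t=34: (idle)
t=35: (idle)
t=36: (idle)
t=37: (idle)
t=38: (idle)
t=39: (idle)
t=40: (idle)
t=41: (idle)

context switches = 8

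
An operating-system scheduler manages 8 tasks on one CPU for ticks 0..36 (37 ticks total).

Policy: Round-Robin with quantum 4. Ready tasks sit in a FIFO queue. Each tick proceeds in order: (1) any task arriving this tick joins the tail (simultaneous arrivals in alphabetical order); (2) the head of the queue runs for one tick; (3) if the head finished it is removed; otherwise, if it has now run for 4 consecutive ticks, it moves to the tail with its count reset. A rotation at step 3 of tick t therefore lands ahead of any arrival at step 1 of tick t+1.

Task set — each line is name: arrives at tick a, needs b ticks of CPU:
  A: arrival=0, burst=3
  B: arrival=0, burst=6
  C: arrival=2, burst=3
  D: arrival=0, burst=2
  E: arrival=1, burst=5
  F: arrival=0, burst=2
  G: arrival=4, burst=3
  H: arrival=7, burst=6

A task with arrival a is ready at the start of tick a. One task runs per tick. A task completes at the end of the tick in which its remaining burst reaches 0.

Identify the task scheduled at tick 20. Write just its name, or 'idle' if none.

t=0: queue=[A,B,D,F] q_used=0 → run A
t=1: queue=[A,B,D,F,E] q_used=1 → run A
t=2: queue=[A,B,D,F,E,C] q_used=2 → run A
t=3: queue=[B,D,F,E,C] q_used=0 → run B
t=4: queue=[B,D,F,E,C,G] q_used=1 → run B
t=5: queue=[B,D,F,E,C,G] q_used=2 → run B
t=6: queue=[B,D,F,E,C,G] q_used=3 → run B
t=7: queue=[D,F,E,C,G,B,H] q_used=0 → run D
t=8: queue=[D,F,E,C,G,B,H] q_used=1 → run D
t=9: queue=[F,E,C,G,B,H] q_used=0 → run F
t=10: queue=[F,E,C,G,B,H] q_used=1 → run F
t=11: queue=[E,C,G,B,H] q_used=0 → run E
t=12: queue=[E,C,G,B,H] q_used=1 → run E
t=13: queue=[E,C,G,B,H] q_used=2 → run E
t=14: queue=[E,C,G,B,H] q_used=3 → run E
t=15: queue=[C,G,B,H,E] q_used=0 → run C
t=16: queue=[C,G,B,H,E] q_used=1 → run C
t=17: queue=[C,G,B,H,E] q_used=2 → run C
t=18: queue=[G,B,H,E] q_used=0 → run G
t=19: queue=[G,B,H,E] q_used=1 → run G
t=20: queue=[G,B,H,E] q_used=2 → run G
t=21: queue=[B,H,E] q_used=0 → run B
t=22: queue=[B,H,E] q_used=1 → run B
t=23: queue=[H,E] q_used=0 → run H
t=24: queue=[H,E] q_used=1 → run H
t=25: queue=[H,E] q_used=2 → run H
t=26: queue=[H,E] q_used=3 → run H
t=27: queue=[E,H] q_used=0 → run E
t=28: queue=[H] q_used=0 → run H
t=29: queue=[H] q_used=1 → run H
t=30: (idle)
t=31: (idle)
t=32: (idle)
t=33: (idle)
t=34: (idle)
t=35: (idle)
t=36: (idle)

running at tick 20 = G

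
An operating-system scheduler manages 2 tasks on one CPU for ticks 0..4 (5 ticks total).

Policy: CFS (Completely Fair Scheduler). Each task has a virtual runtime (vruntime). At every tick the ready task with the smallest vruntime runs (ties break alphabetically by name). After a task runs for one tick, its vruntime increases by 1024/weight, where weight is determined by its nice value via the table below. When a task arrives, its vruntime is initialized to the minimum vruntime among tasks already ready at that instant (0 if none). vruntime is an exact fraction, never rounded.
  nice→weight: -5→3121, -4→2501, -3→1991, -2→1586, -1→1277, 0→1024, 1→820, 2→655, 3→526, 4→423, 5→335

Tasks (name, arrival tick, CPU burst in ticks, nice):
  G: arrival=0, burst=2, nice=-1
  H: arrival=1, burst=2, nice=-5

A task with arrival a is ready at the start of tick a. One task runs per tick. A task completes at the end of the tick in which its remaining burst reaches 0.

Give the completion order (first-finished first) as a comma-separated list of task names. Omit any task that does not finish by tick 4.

t=0: vr[G=0] → run G
t=1: vr[G=1024/1277 H=1024/1277] → run G
t=2: vr[H=1024/1277] → run H
t=3: vr[H=4503552/3985517] → run H
t=4: (idle)

completion order = G, H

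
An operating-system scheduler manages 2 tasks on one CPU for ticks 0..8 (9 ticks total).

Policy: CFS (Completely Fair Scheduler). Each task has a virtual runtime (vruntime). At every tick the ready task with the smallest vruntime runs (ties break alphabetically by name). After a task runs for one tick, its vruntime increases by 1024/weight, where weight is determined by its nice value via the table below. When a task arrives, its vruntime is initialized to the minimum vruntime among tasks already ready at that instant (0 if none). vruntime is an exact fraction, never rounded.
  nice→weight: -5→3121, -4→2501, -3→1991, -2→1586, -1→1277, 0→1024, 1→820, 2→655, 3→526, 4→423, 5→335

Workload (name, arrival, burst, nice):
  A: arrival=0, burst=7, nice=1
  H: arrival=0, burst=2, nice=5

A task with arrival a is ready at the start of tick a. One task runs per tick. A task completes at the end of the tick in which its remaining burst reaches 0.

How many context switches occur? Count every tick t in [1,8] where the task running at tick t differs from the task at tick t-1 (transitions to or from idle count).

context switches = 4

t=0: vr[A=0 H=0] → run A
t=1: vr[A=256/205 H=0] → run H
t=2: vr[A=256/205 H=1024/335] → run A
t=3: vr[A=512/205 H=1024/335] → run A
t=4: vr[A=768/205 H=1024/335] → run H
t=5: vr[A=768/205] → run A
t=6: vr[A=1024/205] → run A
t=7: vr[A=256/41] → run A
t=8: vr[A=1536/205] → run A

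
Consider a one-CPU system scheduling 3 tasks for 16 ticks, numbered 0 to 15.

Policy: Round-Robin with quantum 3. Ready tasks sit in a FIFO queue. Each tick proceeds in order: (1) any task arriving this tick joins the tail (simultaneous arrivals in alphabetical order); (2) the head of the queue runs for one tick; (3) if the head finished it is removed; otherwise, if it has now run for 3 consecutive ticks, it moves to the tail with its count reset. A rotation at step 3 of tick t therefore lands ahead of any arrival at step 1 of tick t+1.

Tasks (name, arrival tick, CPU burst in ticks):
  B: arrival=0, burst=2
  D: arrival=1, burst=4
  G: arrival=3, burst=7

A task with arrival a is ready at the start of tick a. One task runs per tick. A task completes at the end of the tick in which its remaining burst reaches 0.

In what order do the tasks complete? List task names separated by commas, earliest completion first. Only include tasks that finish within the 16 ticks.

t=0: queue=[B] q_used=0 → run B
t=1: queue=[B,D] q_used=1 → run B
t=2: queue=[D] q_used=0 → run D
t=3: queue=[D,G] q_used=1 → run D
t=4: queue=[D,G] q_used=2 → run D
t=5: queue=[G,D] q_used=0 → run G
t=6: queue=[G,D] q_used=1 → run G
t=7: queue=[G,D] q_used=2 → run G
t=8: queue=[D,G] q_used=0 → run D
t=9: queue=[G] q_used=0 → run G
t=10: queue=[G] q_used=1 → run G
t=11: queue=[G] q_used=2 → run G
t=12: queue=[G] q_used=0 → run G
t=13: (idle)
t=14: (idle)
t=15: (idle)

completion order = B, D, G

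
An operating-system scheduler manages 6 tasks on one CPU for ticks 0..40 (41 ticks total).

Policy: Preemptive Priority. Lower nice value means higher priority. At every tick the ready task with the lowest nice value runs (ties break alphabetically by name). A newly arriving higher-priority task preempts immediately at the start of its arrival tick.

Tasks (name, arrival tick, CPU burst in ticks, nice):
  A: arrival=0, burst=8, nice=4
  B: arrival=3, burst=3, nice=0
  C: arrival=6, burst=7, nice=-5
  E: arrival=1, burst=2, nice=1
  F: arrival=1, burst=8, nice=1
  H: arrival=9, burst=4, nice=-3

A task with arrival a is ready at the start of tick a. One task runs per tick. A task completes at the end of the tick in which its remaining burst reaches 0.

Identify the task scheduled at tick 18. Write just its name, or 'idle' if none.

running at tick 18 = F

t=0: ready={A} → run A
t=1: ready={A,E,F} → run E
t=2: ready={A,E,F} → run E
t=3: ready={A,B,F} → run B
t=4: ready={A,B,F} → run B
t=5: ready={A,B,F} → run B
t=6: ready={A,C,F} → run C
t=7: ready={A,C,F} → run C
t=8: ready={A,C,F} → run C
t=9: ready={A,C,F,H} → run C
t=10: ready={A,C,F,H} → run C
t=11: ready={A,C,F,H} → run C
t=12: ready={A,C,F,H} → run C
t=13: ready={A,F,H} → run H
t=14: ready={A,F,H} → run H
t=15: ready={A,F,H} → run H
t=16: ready={A,F,H} → run H
t=17: ready={A,F} → run F
t=18: ready={A,F} → run F
t=19: ready={A,F} → run F
t=20: ready={A,F} → run F
t=21: ready={A,F} → run F
t=22: ready={A,F} → run F
t=23: ready={A,F} → run F
t=24: ready={A,F} → run F
t=25: ready={A} → run A
t=26: ready={A} → run A
t=27: ready={A} → run A
t=28: ready={A} → run A
t=29: ready={A} → run A
t=30: ready={A} → run A
t=31: ready={A} → run A
t=32: (idle)
t=33: (idle)
t=34: (idle)
t=35: (idle)
t=36: (idle)
t=37: (idle)
t=38: (idle)
t=39: (idle)
t=40: (idle)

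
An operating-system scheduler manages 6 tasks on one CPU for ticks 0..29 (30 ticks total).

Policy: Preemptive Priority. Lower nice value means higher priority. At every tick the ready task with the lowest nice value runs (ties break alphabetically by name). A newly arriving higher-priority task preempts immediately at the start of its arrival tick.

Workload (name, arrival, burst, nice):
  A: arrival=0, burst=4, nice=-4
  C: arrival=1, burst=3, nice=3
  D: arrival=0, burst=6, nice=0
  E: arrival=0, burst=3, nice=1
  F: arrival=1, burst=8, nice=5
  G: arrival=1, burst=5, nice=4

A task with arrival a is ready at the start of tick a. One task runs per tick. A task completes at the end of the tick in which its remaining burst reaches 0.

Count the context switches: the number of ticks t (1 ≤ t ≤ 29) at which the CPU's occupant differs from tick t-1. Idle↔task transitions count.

t=0: ready={A,D,E} → run A
t=1: ready={A,C,D,E,F,G} → run A
t=2: ready={A,C,D,E,F,G} → run A
t=3: ready={A,C,D,E,F,G} → run A
t=4: ready={C,D,E,F,G} → run D
t=5: ready={C,D,E,F,G} → run D
t=6: ready={C,D,E,F,G} → run D
t=7: ready={C,D,E,F,G} → run D
t=8: ready={C,D,E,F,G} → run D
t=9: ready={C,D,E,F,G} → run D
t=10: ready={C,E,F,G} → run E
t=11: ready={C,E,F,G} → run E
t=12: ready={C,E,F,G} → run E
t=13: ready={C,F,G} → run C
t=14: ready={C,F,G} → run C
t=15: ready={C,F,G} → run C
t=16: ready={F,G} → run G
t=17: ready={F,G} → run G
t=18: ready={F,G} → run G
t=19: ready={F,G} → run G
t=20: ready={F,G} → run G
t=21: ready={F} → run F
t=22: ready={F} → run F
t=23: ready={F} → run F
t=24: ready={F} → run F
t=25: ready={F} → run F
t=26: ready={F} → run F
t=27: ready={F} → run F
t=28: ready={F} → run F
t=29: (idle)

context switches = 6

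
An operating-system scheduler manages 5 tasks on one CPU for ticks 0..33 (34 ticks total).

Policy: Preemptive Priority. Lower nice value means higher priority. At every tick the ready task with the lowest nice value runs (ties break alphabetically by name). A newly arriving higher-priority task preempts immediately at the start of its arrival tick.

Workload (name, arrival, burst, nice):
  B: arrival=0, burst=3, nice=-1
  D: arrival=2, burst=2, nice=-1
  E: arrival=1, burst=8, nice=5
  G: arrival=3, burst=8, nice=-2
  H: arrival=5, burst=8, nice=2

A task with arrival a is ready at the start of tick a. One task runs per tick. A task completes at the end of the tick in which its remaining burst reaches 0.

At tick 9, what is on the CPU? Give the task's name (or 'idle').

t=0: ready={B} → run B
t=1: ready={B,E} → run B
t=2: ready={B,D,E} → run B
t=3: ready={D,E,G} → run G
t=4: ready={D,E,G} → run G
t=5: ready={D,E,G,H} → run G
t=6: ready={D,E,G,H} → run G
t=7: ready={D,E,G,H} → run G
t=8: ready={D,E,G,H} → run G
t=9: ready={D,E,G,H} → run G
t=10: ready={D,E,G,H} → run G
t=11: ready={D,E,H} → run D
t=12: ready={D,E,H} → run D
t=13: ready={E,H} → run H
t=14: ready={E,H} → run H
t=15: ready={E,H} → run H
t=16: ready={E,H} → run H
t=17: ready={E,H} → run H
t=18: ready={E,H} → run H
t=19: ready={E,H} → run H
t=20: ready={E,H} → run H
t=21: ready={E} → run E
t=22: ready={E} → run E
t=23: ready={E} → run E
t=24: ready={E} → run E
t=25: ready={E} → run E
t=26: ready={E} → run E
t=27: ready={E} → run E
t=28: ready={E} → run E
t=29: (idle)
t=30: (idle)
t=31: (idle)
t=32: (idle)
t=33: (idle)

running at tick 9 = G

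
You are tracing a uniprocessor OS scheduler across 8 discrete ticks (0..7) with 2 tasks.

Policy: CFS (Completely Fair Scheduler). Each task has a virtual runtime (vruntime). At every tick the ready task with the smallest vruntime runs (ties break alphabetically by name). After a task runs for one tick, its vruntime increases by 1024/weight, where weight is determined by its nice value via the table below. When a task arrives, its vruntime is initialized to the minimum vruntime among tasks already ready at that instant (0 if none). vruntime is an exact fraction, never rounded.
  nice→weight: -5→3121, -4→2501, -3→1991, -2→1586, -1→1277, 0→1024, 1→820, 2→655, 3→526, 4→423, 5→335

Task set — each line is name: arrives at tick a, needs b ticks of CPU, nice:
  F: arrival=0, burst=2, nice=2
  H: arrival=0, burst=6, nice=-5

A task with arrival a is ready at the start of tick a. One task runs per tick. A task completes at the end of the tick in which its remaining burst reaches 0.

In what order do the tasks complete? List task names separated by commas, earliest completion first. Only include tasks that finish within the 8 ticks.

t=0: vr[F=0 H=0] → run F
t=1: vr[F=1024/655 H=0] → run H
t=2: vr[F=1024/655 H=1024/3121] → run H
t=3: vr[F=1024/655 H=2048/3121] → run H
t=4: vr[F=1024/655 H=3072/3121] → run H
t=5: vr[F=1024/655 H=4096/3121] → run H
t=6: vr[F=1024/655 H=5120/3121] → run F
t=7: vr[H=5120/3121] → run H

completion order = F, H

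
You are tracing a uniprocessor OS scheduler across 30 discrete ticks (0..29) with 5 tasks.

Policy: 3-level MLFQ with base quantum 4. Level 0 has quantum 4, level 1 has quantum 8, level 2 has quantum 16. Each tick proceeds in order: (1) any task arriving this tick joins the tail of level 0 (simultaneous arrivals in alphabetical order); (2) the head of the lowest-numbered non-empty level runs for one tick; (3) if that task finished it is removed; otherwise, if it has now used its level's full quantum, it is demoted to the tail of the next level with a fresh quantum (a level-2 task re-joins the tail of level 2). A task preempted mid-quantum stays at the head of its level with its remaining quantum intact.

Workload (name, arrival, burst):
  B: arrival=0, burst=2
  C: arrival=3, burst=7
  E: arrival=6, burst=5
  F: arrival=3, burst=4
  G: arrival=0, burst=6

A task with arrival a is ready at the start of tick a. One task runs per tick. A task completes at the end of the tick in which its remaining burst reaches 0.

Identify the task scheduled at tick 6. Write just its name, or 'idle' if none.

t=0: L0/L1/L2 = BG/-/- → run B
t=1: L0/L1/L2 = BG/-/- → run B
t=2: L0/L1/L2 = G/-/- → run G
t=3: L0/L1/L2 = GCF/-/- → run G
t=4: L0/L1/L2 = GCF/-/- → run G
t=5: L0/L1/L2 = GCF/-/- → run G
t=6: L0/L1/L2 = CFE/G/- → run C
t=7: L0/L1/L2 = CFE/G/- → run C
t=8: L0/L1/L2 = CFE/G/- → run C
t=9: L0/L1/L2 = CFE/G/- → run C
t=10: L0/L1/L2 = FE/GC/- → run F
t=11: L0/L1/L2 = FE/GC/- → run F
t=12: L0/L1/L2 = FE/GC/- → run F
t=13: L0/L1/L2 = FE/GC/- → run F
t=14: L0/L1/L2 = E/GC/- → run E
t=15: L0/L1/L2 = E/GC/- → run E
t=16: L0/L1/L2 = E/GC/- → run E
t=17: L0/L1/L2 = E/GC/- → run E
t=18: L0/L1/L2 = -/GCE/- → run G
t=19: L0/L1/L2 = -/GCE/- → run G
t=20: L0/L1/L2 = -/CE/- → run C
t=21: L0/L1/L2 = -/CE/- → run C
t=22: L0/L1/L2 = -/CE/- → run C
t=23: L0/L1/L2 = -/E/- → run E
t=24: (idle)
t=25: (idle)
t=26: (idle)
t=27: (idle)
t=28: (idle)
t=29: (idle)

running at tick 6 = C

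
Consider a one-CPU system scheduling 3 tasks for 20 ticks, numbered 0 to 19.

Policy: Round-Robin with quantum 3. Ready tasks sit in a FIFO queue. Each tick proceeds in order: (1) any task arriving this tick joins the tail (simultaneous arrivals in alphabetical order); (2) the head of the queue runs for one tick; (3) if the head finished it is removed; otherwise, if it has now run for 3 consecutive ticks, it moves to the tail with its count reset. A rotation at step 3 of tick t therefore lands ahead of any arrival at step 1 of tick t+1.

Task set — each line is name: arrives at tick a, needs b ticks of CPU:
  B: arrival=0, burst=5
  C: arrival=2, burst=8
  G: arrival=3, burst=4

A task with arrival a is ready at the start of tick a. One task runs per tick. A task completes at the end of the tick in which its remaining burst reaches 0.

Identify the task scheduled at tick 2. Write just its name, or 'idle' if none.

running at tick 2 = B

t=0: queue=[B] q_used=0 → run B
t=1: queue=[B] q_used=1 → run B
t=2: queue=[B,C] q_used=2 → run B
t=3: queue=[C,B,G] q_used=0 → run C
t=4: queue=[C,B,G] q_used=1 → run C
t=5: queue=[C,B,G] q_used=2 → run C
t=6: queue=[B,G,C] q_used=0 → run B
t=7: queue=[B,G,C] q_used=1 → run B
t=8: queue=[G,C] q_used=0 → run G
t=9: queue=[G,C] q_used=1 → run G
t=10: queue=[G,C] q_used=2 → run G
t=11: queue=[C,G] q_used=0 → run C
t=12: queue=[C,G] q_used=1 → run C
t=13: queue=[C,G] q_used=2 → run C
t=14: queue=[G,C] q_used=0 → run G
t=15: queue=[C] q_used=0 → run C
t=16: queue=[C] q_used=1 → run C
t=17: (idle)
t=18: (idle)
t=19: (idle)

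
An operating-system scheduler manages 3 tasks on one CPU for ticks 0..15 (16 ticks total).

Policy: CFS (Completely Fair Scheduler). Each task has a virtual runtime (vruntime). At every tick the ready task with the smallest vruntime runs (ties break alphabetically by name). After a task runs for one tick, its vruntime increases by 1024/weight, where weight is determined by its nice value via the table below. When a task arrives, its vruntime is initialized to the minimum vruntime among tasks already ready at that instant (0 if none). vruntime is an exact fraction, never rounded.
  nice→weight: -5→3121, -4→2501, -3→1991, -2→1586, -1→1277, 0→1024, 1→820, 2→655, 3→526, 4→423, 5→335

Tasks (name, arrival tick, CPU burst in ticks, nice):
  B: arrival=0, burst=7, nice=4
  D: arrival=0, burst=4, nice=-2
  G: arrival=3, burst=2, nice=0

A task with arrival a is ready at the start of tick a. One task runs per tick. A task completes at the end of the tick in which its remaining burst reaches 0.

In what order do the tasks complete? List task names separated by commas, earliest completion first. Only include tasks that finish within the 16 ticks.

completion order = D, G, B

t=0: vr[B=0 D=0] → run B
t=1: vr[B=1024/423 D=0] → run D
t=2: vr[B=1024/423 D=512/793] → run D
t=3: vr[B=1024/423 D=1024/793 G=1024/793] → run D
t=4: vr[B=1024/423 D=1536/793 G=1024/793] → run G
t=5: vr[B=1024/423 D=1536/793 G=1817/793] → run D
t=6: vr[B=1024/423 G=1817/793] → run G
t=7: vr[B=1024/423] → run B
t=8: vr[B=2048/423] → run B
t=9: vr[B=1024/141] → run B
t=10: vr[B=4096/423] → run B
t=11: vr[B=5120/423] → run B
t=12: vr[B=2048/141] → run B
t=13: (idle)
t=14: (idle)
t=15: (idle)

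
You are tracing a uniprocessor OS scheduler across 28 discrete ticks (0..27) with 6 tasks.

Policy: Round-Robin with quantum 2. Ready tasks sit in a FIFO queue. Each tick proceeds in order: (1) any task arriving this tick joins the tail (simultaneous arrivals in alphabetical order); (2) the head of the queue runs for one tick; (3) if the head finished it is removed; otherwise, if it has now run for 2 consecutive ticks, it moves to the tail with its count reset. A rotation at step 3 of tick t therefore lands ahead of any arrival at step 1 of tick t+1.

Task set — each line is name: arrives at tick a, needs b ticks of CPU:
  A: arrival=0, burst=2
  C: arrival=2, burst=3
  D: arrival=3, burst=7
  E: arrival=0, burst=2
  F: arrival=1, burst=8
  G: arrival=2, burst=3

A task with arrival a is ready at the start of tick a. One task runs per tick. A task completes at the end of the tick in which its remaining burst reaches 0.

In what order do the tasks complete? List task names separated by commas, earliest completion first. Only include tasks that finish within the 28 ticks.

t=0: queue=[A,E] q_used=0 → run A
t=1: queue=[A,E,F] q_used=1 → run A
t=2: queue=[E,F,C,G] q_used=0 → run E
t=3: queue=[E,F,C,G,D] q_used=1 → run E
t=4: queue=[F,C,G,D] q_used=0 → run F
t=5: queue=[F,C,G,D] q_used=1 → run F
t=6: queue=[C,G,D,F] q_used=0 → run C
t=7: queue=[C,G,D,F] q_used=1 → run C
t=8: queue=[G,D,F,C] q_used=0 → run G
t=9: queue=[G,D,F,C] q_used=1 → run G
t=10: queue=[D,F,C,G] q_used=0 → run D
t=11: queue=[D,F,C,G] q_used=1 → run D
t=12: queue=[F,C,G,D] q_used=0 → run F
t=13: queue=[F,C,G,D] q_used=1 → run F
t=14: queue=[C,G,D,F] q_used=0 → run C
t=15: queue=[G,D,F] q_used=0 → run G
t=16: queue=[D,F] q_used=0 → run D
t=17: queue=[D,F] q_used=1 → run D
t=18: queue=[F,D] q_used=0 → run F
t=19: queue=[F,D] q_used=1 → run F
t=20: queue=[D,F] q_used=0 → run D
t=21: queue=[D,F] q_used=1 → run D
t=22: queue=[F,D] q_used=0 → run F
t=23: queue=[F,D] q_used=1 → run F
t=24: queue=[D] q_used=0 → run D
t=25: (idle)
t=26: (idle)
t=27: (idle)

completion order = A, E, C, G, F, D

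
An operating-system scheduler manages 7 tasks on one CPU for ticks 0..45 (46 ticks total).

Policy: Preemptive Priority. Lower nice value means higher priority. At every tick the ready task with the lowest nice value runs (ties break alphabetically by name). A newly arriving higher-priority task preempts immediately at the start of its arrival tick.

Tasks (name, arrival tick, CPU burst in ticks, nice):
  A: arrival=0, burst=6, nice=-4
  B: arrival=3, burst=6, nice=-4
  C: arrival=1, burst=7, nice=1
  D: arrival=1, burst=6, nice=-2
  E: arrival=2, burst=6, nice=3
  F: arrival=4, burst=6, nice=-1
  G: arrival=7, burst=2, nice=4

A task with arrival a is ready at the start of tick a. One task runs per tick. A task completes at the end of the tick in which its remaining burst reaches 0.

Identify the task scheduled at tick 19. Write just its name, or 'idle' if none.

running at tick 19 = F

t=0: ready={A} → run A
t=1: ready={A,C,D} → run A
t=2: ready={A,C,D,E} → run A
t=3: ready={A,B,C,D,E} → run A
t=4: ready={A,B,C,D,E,F} → run A
t=5: ready={A,B,C,D,E,F} → run A
t=6: ready={B,C,D,E,F} → run B
t=7: ready={B,C,D,E,F,G} → run B
t=8: ready={B,C,D,E,F,G} → run B
t=9: ready={B,C,D,E,F,G} → run B
t=10: ready={B,C,D,E,F,G} → run B
t=11: ready={B,C,D,E,F,G} → run B
t=12: ready={C,D,E,F,G} → run D
t=13: ready={C,D,E,F,G} → run D
t=14: ready={C,D,E,F,G} → run D
t=15: ready={C,D,E,F,G} → run D
t=16: ready={C,D,E,F,G} → run D
t=17: ready={C,D,E,F,G} → run D
t=18: ready={C,E,F,G} → run F
t=19: ready={C,E,F,G} → run F
t=20: ready={C,E,F,G} → run F
t=21: ready={C,E,F,G} → run F
t=22: ready={C,E,F,G} → run F
t=23: ready={C,E,F,G} → run F
t=24: ready={C,E,G} → run C
t=25: ready={C,E,G} → run C
t=26: ready={C,E,G} → run C
t=27: ready={C,E,G} → run C
t=28: ready={C,E,G} → run C
t=29: ready={C,E,G} → run C
t=30: ready={C,E,G} → run C
t=31: ready={E,G} → run E
t=32: ready={E,G} → run E
t=33: ready={E,G} → run E
t=34: ready={E,G} → run E
t=35: ready={E,G} → run E
t=36: ready={E,G} → run E
t=37: ready={G} → run G
t=38: ready={G} → run G
t=39: (idle)
t=40: (idle)
t=41: (idle)
t=42: (idle)
t=43: (idle)
t=44: (idle)
t=45: (idle)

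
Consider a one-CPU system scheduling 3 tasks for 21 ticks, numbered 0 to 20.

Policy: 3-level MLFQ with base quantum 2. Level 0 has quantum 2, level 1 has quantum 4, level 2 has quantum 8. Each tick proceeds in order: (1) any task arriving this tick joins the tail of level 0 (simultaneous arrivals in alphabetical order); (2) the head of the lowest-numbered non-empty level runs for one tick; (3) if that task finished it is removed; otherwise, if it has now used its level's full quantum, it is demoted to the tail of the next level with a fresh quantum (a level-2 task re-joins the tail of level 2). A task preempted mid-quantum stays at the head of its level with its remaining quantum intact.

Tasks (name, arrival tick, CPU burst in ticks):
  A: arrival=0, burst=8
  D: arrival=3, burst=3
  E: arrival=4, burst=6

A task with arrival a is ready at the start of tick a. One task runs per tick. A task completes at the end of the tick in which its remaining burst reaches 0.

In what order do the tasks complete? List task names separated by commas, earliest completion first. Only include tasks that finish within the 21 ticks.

completion order = D, E, A

t=0: L0/L1/L2 = A/-/- → run A
t=1: L0/L1/L2 = A/-/- → run A
t=2: L0/L1/L2 = -/A/- → run A
t=3: L0/L1/L2 = D/A/- → run D
t=4: L0/L1/L2 = DE/A/- → run D
t=5: L0/L1/L2 = E/AD/- → run E
t=6: L0/L1/L2 = E/AD/- → run E
t=7: L0/L1/L2 = -/ADE/- → run A
t=8: L0/L1/L2 = -/ADE/- → run A
t=9: L0/L1/L2 = -/ADE/- → run A
t=10: L0/L1/L2 = -/DE/A → run D
t=11: L0/L1/L2 = -/E/A → run E
t=12: L0/L1/L2 = -/E/A → run E
t=13: L0/L1/L2 = -/E/A → run E
t=14: L0/L1/L2 = -/E/A → run E
t=15: L0/L1/L2 = -/-/A → run A
t=16: L0/L1/L2 = -/-/A → run A
t=17: (idle)
t=18: (idle)
t=19: (idle)
t=20: (idle)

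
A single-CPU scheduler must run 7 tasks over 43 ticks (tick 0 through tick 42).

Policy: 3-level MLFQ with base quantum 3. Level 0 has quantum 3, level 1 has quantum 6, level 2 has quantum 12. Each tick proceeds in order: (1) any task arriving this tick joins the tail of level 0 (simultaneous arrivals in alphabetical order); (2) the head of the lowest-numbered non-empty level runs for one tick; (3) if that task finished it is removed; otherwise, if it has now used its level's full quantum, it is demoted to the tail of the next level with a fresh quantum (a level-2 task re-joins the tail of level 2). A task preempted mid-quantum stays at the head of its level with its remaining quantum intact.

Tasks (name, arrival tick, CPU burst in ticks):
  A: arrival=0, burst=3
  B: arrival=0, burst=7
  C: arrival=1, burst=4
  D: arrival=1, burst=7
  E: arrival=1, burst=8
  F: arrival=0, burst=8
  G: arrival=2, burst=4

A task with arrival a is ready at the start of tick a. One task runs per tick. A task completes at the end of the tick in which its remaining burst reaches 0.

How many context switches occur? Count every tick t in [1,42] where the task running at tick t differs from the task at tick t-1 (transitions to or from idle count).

t=0: L0/L1/L2 = ABF/-/- → run A
t=1: L0/L1/L2 = ABFCDE/-/- → run A
t=2: L0/L1/L2 = ABFCDEG/-/- → run A
t=3: L0/L1/L2 = BFCDEG/-/- → run B
t=4: L0/L1/L2 = BFCDEG/-/- → run B
t=5: L0/L1/L2 = BFCDEG/-/- → run B
t=6: L0/L1/L2 = FCDEG/B/- → run F
t=7: L0/L1/L2 = FCDEG/B/- → run F
t=8: L0/L1/L2 = FCDEG/B/- → run F
t=9: L0/L1/L2 = CDEG/BF/- → run C
t=10: L0/L1/L2 = CDEG/BF/- → run C
t=11: L0/L1/L2 = CDEG/BF/- → run C
t=12: L0/L1/L2 = DEG/BFC/- → run D
t=13: L0/L1/L2 = DEG/BFC/- → run D
t=14: L0/L1/L2 = DEG/BFC/- → run D
t=15: L0/L1/L2 = EG/BFCD/- → run E
t=16: L0/L1/L2 = EG/BFCD/- → run E
t=17: L0/L1/L2 = EG/BFCD/- → run E
t=18: L0/L1/L2 = G/BFCDE/- → run G
t=19: L0/L1/L2 = G/BFCDE/- → run G
t=20: L0/L1/L2 = G/BFCDE/- → run G
t=21: L0/L1/L2 = -/BFCDEG/- → run B
t=22: L0/L1/L2 = -/BFCDEG/- → run B
t=23: L0/L1/L2 = -/BFCDEG/- → run B
t=24: L0/L1/L2 = -/BFCDEG/- → run B
t=25: L0/L1/L2 = -/FCDEG/- → run F
t=26: L0/L1/L2 = -/FCDEG/- → run F
t=27: L0/L1/L2 = -/FCDEG/- → run F
t=28: L0/L1/L2 = -/FCDEG/- → run F
t=29: L0/L1/L2 = -/FCDEG/- → run F
t=30: L0/L1/L2 = -/CDEG/- → run C
t=31: L0/L1/L2 = -/DEG/- → run D
t=32: L0/L1/L2 = -/DEG/- → run D
t=33: L0/L1/L2 = -/DEG/- → run D
t=34: L0/L1/L2 = -/DEG/- → run D
t=35: L0/L1/L2 = -/EG/- → run E
t=36: L0/L1/L2 = -/EG/- → run E
t=37: L0/L1/L2 = -/EG/- → run E
t=38: L0/L1/L2 = -/EG/- → run E
t=39: L0/L1/L2 = -/EG/- → run E
t=40: L0/L1/L2 = -/G/- → run G
t=41: (idle)
t=42: (idle)

context switches = 13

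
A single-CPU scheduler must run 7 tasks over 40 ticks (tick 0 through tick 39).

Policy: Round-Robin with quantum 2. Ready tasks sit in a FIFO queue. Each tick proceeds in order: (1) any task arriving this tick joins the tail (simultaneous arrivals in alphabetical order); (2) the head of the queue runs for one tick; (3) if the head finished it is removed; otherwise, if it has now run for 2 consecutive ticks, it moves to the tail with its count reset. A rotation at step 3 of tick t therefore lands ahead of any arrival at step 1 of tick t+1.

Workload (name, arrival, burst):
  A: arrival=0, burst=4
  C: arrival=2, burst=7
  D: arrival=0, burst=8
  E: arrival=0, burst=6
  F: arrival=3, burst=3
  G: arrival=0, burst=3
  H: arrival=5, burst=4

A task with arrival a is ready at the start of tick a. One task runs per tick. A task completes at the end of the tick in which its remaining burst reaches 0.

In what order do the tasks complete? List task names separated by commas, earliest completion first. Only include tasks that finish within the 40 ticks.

t=0: queue=[A,D,E,G] q_used=0 → run A
t=1: queue=[A,D,E,G] q_used=1 → run A
t=2: queue=[D,E,G,A,C] q_used=0 → run D
t=3: queue=[D,E,G,A,C,F] q_used=1 → run D
t=4: queue=[E,G,A,C,F,D] q_used=0 → run E
t=5: queue=[E,G,A,C,F,D,H] q_used=1 → run E
t=6: queue=[G,A,C,F,D,H,E] q_used=0 → run G
t=7: queue=[G,A,C,F,D,H,E] q_used=1 → run G
t=8: queue=[A,C,F,D,H,E,G] q_used=0 → run A
t=9: queue=[A,C,F,D,H,E,G] q_used=1 → run A
t=10: queue=[C,F,D,H,E,G] q_used=0 → run C
t=11: queue=[C,F,D,H,E,G] q_used=1 → run C
t=12: queue=[F,D,H,E,G,C] q_used=0 → run F
t=13: queue=[F,D,H,E,G,C] q_used=1 → run F
t=14: queue=[D,H,E,G,C,F] q_used=0 → run D
t=15: queue=[D,H,E,G,C,F] q_used=1 → run D
t=16: queue=[H,E,G,C,F,D] q_used=0 → run H
t=17: queue=[H,E,G,C,F,D] q_used=1 → run H
t=18: queue=[E,G,C,F,D,H] q_used=0 → run E
t=19: queue=[E,G,C,F,D,H] q_used=1 → run E
t=20: queue=[G,C,F,D,H,E] q_used=0 → run G
t=21: queue=[C,F,D,H,E] q_used=0 → run C
t=22: queue=[C,F,D,H,E] q_used=1 → run C
t=23: queue=[F,D,H,E,C] q_used=0 → run F
t=24: queue=[D,H,E,C] q_used=0 → run D
t=25: queue=[D,H,E,C] q_used=1 → run D
t=26: queue=[H,E,C,D] q_used=0 → run H
t=27: queue=[H,E,C,D] q_used=1 → run H
t=28: queue=[E,C,D] q_used=0 → run E
t=29: queue=[E,C,D] q_used=1 → run E
t=30: queue=[C,D] q_used=0 → run C
t=31: queue=[C,D] q_used=1 → run C
t=32: queue=[D,C] q_used=0 → run D
t=33: queue=[D,C] q_used=1 → run D
t=34: queue=[C] q_used=0 → run C
t=35: (idle)
t=36: (idle)
t=37: (idle)
t=38: (idle)
t=39: (idle)

completion order = A, G, F, H, E, D, C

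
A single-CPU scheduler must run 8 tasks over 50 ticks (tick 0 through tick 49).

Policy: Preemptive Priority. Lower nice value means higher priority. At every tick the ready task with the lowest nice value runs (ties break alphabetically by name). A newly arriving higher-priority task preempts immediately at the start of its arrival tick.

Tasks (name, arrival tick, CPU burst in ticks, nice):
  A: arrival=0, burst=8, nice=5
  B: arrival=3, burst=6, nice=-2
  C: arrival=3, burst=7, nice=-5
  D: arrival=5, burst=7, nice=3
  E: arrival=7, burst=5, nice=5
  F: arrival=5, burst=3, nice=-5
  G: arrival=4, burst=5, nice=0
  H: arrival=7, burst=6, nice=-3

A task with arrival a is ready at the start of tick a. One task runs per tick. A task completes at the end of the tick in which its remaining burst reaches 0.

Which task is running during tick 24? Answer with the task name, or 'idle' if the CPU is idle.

t=0: ready={A} → run A
t=1: ready={A} → run A
t=2: ready={A} → run A
t=3: ready={A,B,C} → run C
t=4: ready={A,B,C,G} → run C
t=5: ready={A,B,C,D,F,G} → run C
t=6: ready={A,B,C,D,F,G} → run C
t=7: ready={A,B,C,D,E,F,G,H} → run C
t=8: ready={A,B,C,D,E,F,G,H} → run C
t=9: ready={A,B,C,D,E,F,G,H} → run C
t=10: ready={A,B,D,E,F,G,H} → run F
t=11: ready={A,B,D,E,F,G,H} → run F
t=12: ready={A,B,D,E,F,G,H} → run F
t=13: ready={A,B,D,E,G,H} → run H
t=14: ready={A,B,D,E,G,H} → run H
t=15: ready={A,B,D,E,G,H} → run H
t=16: ready={A,B,D,E,G,H} → run H
t=17: ready={A,B,D,E,G,H} → run H
t=18: ready={A,B,D,E,G,H} → run H
t=19: ready={A,B,D,E,G} → run B
t=20: ready={A,B,D,E,G} → run B
t=21: ready={A,B,D,E,G} → run B
t=22: ready={A,B,D,E,G} → run B
t=23: ready={A,B,D,E,G} → run B
t=24: ready={A,B,D,E,G} → run B
t=25: ready={A,D,E,G} → run G
t=26: ready={A,D,E,G} → run G
t=27: ready={A,D,E,G} → run G
t=28: ready={A,D,E,G} → run G
t=29: ready={A,D,E,G} → run G
t=30: ready={A,D,E} → run D
t=31: ready={A,D,E} → run D
t=32: ready={A,D,E} → run D
t=33: ready={A,D,E} → run D
t=34: ready={A,D,E} → run D
t=35: ready={A,D,E} → run D
t=36: ready={A,D,E} → run D
t=37: ready={A,E} → run A
t=38: ready={A,E} → run A
t=39: ready={A,E} → run A
t=40: ready={A,E} → run A
t=41: ready={A,E} → run A
t=42: ready={E} → run E
t=43: ready={E} → run E
t=44: ready={E} → run E
t=45: ready={E} → run E
t=46: ready={E} → run E
t=47: (idle)
t=48: (idle)
t=49: (idle)

running at tick 24 = B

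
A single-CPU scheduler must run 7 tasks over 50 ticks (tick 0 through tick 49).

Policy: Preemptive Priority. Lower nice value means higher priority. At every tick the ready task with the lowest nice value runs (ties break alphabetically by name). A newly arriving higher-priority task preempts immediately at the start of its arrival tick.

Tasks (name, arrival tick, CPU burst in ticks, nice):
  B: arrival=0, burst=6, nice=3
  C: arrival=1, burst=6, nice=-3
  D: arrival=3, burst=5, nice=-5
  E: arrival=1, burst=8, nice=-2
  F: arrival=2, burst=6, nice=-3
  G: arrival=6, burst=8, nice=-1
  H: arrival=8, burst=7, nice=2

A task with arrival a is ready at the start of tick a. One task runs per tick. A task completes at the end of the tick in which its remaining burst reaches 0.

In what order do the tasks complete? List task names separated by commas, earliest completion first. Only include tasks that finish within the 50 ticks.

t=0: ready={B} → run B
t=1: ready={B,C,E} → run C
t=2: ready={B,C,E,F} → run C
t=3: ready={B,C,D,E,F} → run D
t=4: ready={B,C,D,E,F} → run D
t=5: ready={B,C,D,E,F} → run D
t=6: ready={B,C,D,E,F,G} → run D
t=7: ready={B,C,D,E,F,G} → run D
t=8: ready={B,C,E,F,G,H} → run C
t=9: ready={B,C,E,F,G,H} → run C
t=10: ready={B,C,E,F,G,H} → run C
t=11: ready={B,C,E,F,G,H} → run C
t=12: ready={B,E,F,G,H} → run F
t=13: ready={B,E,F,G,H} → run F
t=14: ready={B,E,F,G,H} → run F
t=15: ready={B,E,F,G,H} → run F
t=16: ready={B,E,F,G,H} → run F
t=17: ready={B,E,F,G,H} → run F
t=18: ready={B,E,G,H} → run E
t=19: ready={B,E,G,H} → run E
t=20: ready={B,E,G,H} → run E
t=21: ready={B,E,G,H} → run E
t=22: ready={B,E,G,H} → run E
t=23: ready={B,E,G,H} → run E
t=24: ready={B,E,G,H} → run E
t=25: ready={B,E,G,H} → run E
t=26: ready={B,G,H} → run G
t=27: ready={B,G,H} → run G
t=28: ready={B,G,H} → run G
t=29: ready={B,G,H} → run G
t=30: ready={B,G,H} → run G
t=31: ready={B,G,H} → run G
t=32: ready={B,G,H} → run G
t=33: ready={B,G,H} → run G
t=34: ready={B,H} → run H
t=35: ready={B,H} → run H
t=36: ready={B,H} → run H
t=37: ready={B,H} → run H
t=38: ready={B,H} → run H
t=39: ready={B,H} → run H
t=40: ready={B,H} → run H
t=41: ready={B} → run B
t=42: ready={B} → run B
t=43: ready={B} → run B
t=44: ready={B} → run B
t=45: ready={B} → run B
t=46: (idle)
t=47: (idle)
t=48: (idle)
t=49: (idle)

completion order = D, C, F, E, G, H, B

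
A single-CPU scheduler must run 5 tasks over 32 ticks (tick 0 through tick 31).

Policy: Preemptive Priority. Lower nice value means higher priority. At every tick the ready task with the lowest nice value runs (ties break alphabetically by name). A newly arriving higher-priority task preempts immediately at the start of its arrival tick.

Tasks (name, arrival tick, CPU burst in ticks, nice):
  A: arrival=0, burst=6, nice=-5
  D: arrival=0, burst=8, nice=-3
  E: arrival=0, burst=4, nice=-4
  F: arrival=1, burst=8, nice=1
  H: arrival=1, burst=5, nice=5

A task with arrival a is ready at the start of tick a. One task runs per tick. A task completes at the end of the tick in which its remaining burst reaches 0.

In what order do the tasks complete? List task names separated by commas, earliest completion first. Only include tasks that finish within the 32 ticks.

completion order = A, E, D, F, H

t=0: ready={A,D,E} → run A
t=1: ready={A,D,E,F,H} → run A
t=2: ready={A,D,E,F,H} → run A
t=3: ready={A,D,E,F,H} → run A
t=4: ready={A,D,E,F,H} → run A
t=5: ready={A,D,E,F,H} → run A
t=6: ready={D,E,F,H} → run E
t=7: ready={D,E,F,H} → run E
t=8: ready={D,E,F,H} → run E
t=9: ready={D,E,F,H} → run E
t=10: ready={D,F,H} → run D
t=11: ready={D,F,H} → run D
t=12: ready={D,F,H} → run D
t=13: ready={D,F,H} → run D
t=14: ready={D,F,H} → run D
t=15: ready={D,F,H} → run D
t=16: ready={D,F,H} → run D
t=17: ready={D,F,H} → run D
t=18: ready={F,H} → run F
t=19: ready={F,H} → run F
t=20: ready={F,H} → run F
t=21: ready={F,H} → run F
t=22: ready={F,H} → run F
t=23: ready={F,H} → run F
t=24: ready={F,H} → run F
t=25: ready={F,H} → run F
t=26: ready={H} → run H
t=27: ready={H} → run H
t=28: ready={H} → run H
t=29: ready={H} → run H
t=30: ready={H} → run H
t=31: (idle)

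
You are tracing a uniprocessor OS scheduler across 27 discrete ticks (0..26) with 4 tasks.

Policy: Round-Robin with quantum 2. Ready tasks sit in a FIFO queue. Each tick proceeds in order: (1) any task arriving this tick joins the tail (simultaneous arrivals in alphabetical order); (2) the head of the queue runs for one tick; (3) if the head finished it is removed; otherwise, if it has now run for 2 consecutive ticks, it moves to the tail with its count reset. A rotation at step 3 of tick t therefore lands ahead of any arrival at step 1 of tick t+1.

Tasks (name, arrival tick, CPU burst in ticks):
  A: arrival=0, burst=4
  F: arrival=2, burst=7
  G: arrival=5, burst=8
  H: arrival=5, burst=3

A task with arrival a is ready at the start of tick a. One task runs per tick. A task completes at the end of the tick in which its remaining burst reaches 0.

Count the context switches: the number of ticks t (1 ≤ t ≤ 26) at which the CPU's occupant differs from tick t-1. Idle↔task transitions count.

t=0: queue=[A] q_used=0 → run A
t=1: queue=[A] q_used=1 → run A
t=2: queue=[A,F] q_used=0 → run A
t=3: queue=[A,F] q_used=1 → run A
t=4: queue=[F] q_used=0 → run F
t=5: queue=[F,G,H] q_used=1 → run F
t=6: queue=[G,H,F] q_used=0 → run G
t=7: queue=[G,H,F] q_used=1 → run G
t=8: queue=[H,F,G] q_used=0 → run H
t=9: queue=[H,F,G] q_used=1 → run H
t=10: queue=[F,G,H] q_used=0 → run F
t=11: queue=[F,G,H] q_used=1 → run F
t=12: queue=[G,H,F] q_used=0 → run G
t=13: queue=[G,H,F] q_used=1 → run G
t=14: queue=[H,F,G] q_used=0 → run H
t=15: queue=[F,G] q_used=0 → run F
t=16: queue=[F,G] q_used=1 → run F
t=17: queue=[G,F] q_used=0 → run G
t=18: queue=[G,F] q_used=1 → run G
t=19: queue=[F,G] q_used=0 → run F
t=20: queue=[G] q_used=0 → run G
t=21: queue=[G] q_used=1 → run G
t=22: (idle)
t=23: (idle)
t=24: (idle)
t=25: (idle)
t=26: (idle)

context switches = 11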